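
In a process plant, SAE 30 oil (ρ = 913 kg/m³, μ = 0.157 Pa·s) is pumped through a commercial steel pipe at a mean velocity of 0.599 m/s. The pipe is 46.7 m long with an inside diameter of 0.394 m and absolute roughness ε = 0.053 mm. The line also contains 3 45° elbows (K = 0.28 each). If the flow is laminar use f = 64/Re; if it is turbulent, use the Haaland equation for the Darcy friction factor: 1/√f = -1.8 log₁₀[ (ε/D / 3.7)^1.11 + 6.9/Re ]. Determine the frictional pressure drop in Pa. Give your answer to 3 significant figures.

ΔP ≈ 1040 Pa

Reynolds number Re = ρVD/μ = 913 · 0.599 · 0.394 / 0.157 = 1372.
Re < 2300 → laminar flow, so f = 64/Re = 64/1372 = 0.04663 (the turbulent correlation is not needed).
Total minor-loss coefficient ΣK = 3·0.28 = 0.84.
ΔP = [f·L/D + ΣK]·(ρV²/2) = [0.04663·46.7/0.394 + 0.84]·(913·0.599²/2) = [5.527 + 0.84]·163.8 = 1043 Pa.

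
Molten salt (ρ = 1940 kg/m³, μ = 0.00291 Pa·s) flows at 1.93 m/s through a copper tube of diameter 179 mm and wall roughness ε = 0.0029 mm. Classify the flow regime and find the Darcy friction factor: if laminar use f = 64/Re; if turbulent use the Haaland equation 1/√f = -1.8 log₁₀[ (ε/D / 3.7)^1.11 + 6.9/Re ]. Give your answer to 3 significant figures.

Re = ρVD/μ = 1940·1.93·0.179/0.00291 = 2.303e+05.
Re > 4000 → turbulent. ε/D = 2.9e-06/0.179 = 1.62e-05; Haaland: 1/√f = -1.8 log₁₀[1.13e-06 + 3e-05] = 8.113, so f = 0.01519.

f ≈ 0.0152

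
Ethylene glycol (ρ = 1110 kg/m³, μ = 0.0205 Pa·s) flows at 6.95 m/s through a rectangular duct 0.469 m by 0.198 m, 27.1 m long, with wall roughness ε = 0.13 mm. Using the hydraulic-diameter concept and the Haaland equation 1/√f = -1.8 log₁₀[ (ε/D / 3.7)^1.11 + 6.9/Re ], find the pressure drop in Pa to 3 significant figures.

Hydraulic diameter D_h = 4A/P = 4·(0.469·0.198)/(2·(0.469+0.198)) = 0.3714/1.334 = 0.2784 m.
Re = ρVD_h/μ = 1110·6.95·0.2784/0.0205 = 1.048e+05.
ε/D_h = 0.00013/0.2784 = 0.000467; Haaland gives 1/√f = -1.8 log₁₀[4.7e-05+6.58e-05] = 7.105, so f = 0.01981.
ΔP = f(L/D_h)(ρV²/2) = 0.01981·27.1/0.2784·2.681e+04 = 5.168e+04 Pa.

ΔP ≈ 51700 Pa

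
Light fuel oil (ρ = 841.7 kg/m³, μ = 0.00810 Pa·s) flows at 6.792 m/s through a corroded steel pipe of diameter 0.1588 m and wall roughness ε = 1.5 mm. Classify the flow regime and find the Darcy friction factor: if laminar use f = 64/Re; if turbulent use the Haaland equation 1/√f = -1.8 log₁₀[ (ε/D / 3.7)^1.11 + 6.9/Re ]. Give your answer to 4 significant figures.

Re = ρVD/μ = 841.7·6.792·0.1588/0.0081 = 1.121e+05.
Re > 4000 → turbulent. ε/D = 0.0015/0.1588 = 0.00945; Haaland: 1/√f = -1.8 log₁₀[0.00132 + 6.16e-05] = 5.145, so f = 0.03777.

f ≈ 0.03777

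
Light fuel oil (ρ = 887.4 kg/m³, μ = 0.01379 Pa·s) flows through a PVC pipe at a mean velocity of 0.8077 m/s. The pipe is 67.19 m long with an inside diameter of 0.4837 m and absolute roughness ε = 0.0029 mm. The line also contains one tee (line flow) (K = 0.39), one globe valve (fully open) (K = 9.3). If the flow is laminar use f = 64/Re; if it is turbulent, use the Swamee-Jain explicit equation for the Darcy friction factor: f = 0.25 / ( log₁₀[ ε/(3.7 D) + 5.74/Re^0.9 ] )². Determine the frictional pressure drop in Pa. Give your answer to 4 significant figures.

Reynolds number Re = ρVD/μ = 887.4 · 0.8077 · 0.4837 / 0.0138 = 2.514e+04.
Re > 4000 → turbulent. Relative roughness ε/D = 2.9e-06/0.4837 = 6e-06. Swamee-Jain: f = 0.25/(log₁₀[6e-06/3.7 + 5.74/2.514e+04^0.9])² = 0.25/(log₁₀[1.62e-06 + 0.000629])² = 0.25/(-3.2)² = 0.02441.
Total minor-loss coefficient ΣK = 1·0.39 + 1·9.3 = 9.69.
ΔP = [f·L/D + ΣK]·(ρV²/2) = [0.02441·67.19/0.4837 + 9.69]·(887.4·0.8077²/2) = [3.391 + 9.69]·289.5 = 3786 Pa.

ΔP ≈ 3786 Pa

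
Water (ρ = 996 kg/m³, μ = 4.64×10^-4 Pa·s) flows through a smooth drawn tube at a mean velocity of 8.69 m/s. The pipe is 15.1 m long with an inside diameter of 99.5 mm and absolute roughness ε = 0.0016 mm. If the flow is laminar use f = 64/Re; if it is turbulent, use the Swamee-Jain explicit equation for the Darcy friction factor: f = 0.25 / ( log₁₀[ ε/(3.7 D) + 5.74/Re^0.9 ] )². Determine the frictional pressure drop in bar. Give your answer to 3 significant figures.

ΔP ≈ 0.630 bar

Reynolds number Re = ρVD/μ = 996 · 8.69 · 0.0995 / 0.000464 = 1.856e+06.
Re > 4000 → turbulent. Relative roughness ε/D = 1.6e-06/0.0995 = 1.61e-05. Swamee-Jain: f = 0.25/(log₁₀[1.61e-05/3.7 + 5.74/1.856e+06^0.9])² = 0.25/(log₁₀[4.35e-06 + 1.31e-05])² = 0.25/(-4.758)² = 0.01104.
Darcy-Weisbach: ΔP = f(L/D)(ρV²/2) = 0.01104·(15.1/0.0995)·(996·8.69²/2) = 0.01104·151.8·3.761e+04 = 6.302e+04 Pa.
ΔP = 6.302e+04 Pa = 0.630 bar.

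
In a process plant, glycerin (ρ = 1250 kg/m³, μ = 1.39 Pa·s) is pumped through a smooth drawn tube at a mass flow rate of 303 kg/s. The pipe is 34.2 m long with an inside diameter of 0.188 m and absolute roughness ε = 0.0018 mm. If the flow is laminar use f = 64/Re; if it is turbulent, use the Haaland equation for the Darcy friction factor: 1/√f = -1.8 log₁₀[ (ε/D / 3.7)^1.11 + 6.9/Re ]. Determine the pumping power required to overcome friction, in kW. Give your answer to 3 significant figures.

P ≈ 91.1 kW

A = πD²/4 = π(0.188)²/4 = 0.02776 m²; mean velocity V = ṁ/(ρA) = 303/(1250 · 0.02776) = 8.732 m/s.
Reynolds number Re = ρVD/μ = 1250 · 8.732 · 0.188 / 1.39 = 1476.
Re < 2300 → laminar flow, so f = 64/Re = 64/1476 = 0.04335 (the turbulent correlation is not needed).
Darcy-Weisbach: ΔP = f(L/D)(ρV²/2) = 0.04335·(34.2/0.188)·(1250·8.732²/2) = 0.04335·181.9·4.766e+04 = 3.758e+05 Pa.
Q = ṁ/ρ = 303/1250 = 0.2424 m³/s.
Pumping power P = QΔP = 0.2424·3.758e+05 = 91100 W = 91.1 kW.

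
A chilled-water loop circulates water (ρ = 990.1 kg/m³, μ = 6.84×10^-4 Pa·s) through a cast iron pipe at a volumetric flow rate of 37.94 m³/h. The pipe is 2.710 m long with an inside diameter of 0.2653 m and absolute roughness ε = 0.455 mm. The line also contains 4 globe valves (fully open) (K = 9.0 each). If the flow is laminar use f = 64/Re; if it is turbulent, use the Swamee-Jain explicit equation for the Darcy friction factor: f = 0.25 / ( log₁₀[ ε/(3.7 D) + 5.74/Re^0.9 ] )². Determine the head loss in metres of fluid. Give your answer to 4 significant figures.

Q = 37.94 m³/h = 37.94/3600 = 0.01054 m³/s.
Cross-sectional area A = πD²/4 = π(0.2653)²/4 = 0.05528 m²; mean velocity V = Q/A = 0.01054/0.05528 = 0.1906 m/s.
Reynolds number Re = ρVD/μ = 990.1 · 0.1906 · 0.2653 / 0.000684 = 7.321e+04.
Re > 4000 → turbulent. Relative roughness ε/D = 0.000455/0.2653 = 0.00172. Swamee-Jain: f = 0.25/(log₁₀[0.00172/3.7 + 5.74/7.321e+04^0.9])² = 0.25/(log₁₀[0.000464 + 0.00024])² = 0.25/(-3.153)² = 0.02515.
Total minor-loss coefficient ΣK = 4·9 = 36.
ΔP = [f·L/D + ΣK]·(ρV²/2) = [0.02515·2.71/0.2653 + 36]·(990.1·0.1906²/2) = [0.257 + 36]·17.99 = 652.4 Pa.
Head loss h_f = ΔP/(ρg) = 652.4/(990.1·9.81) = 0.06717 m.

h_f ≈ 0.06717 m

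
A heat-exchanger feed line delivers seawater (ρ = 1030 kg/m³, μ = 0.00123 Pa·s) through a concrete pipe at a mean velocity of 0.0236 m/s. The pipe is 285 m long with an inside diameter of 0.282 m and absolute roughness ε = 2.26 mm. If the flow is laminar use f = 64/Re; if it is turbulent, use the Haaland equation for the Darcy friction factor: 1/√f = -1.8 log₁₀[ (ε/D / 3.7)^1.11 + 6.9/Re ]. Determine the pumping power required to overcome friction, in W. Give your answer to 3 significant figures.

P ≈ 0.0191 W

Reynolds number Re = ρVD/μ = 1030 · 0.0236 · 0.282 / 0.00123 = 5573.
Re > 4000 → turbulent. Relative roughness ε/D = 0.00226/0.282 = 0.00801. Haaland: 1/√f = -1.8 log₁₀[(0.00801/3.7)^1.11 + 6.9/5573] = -1.8 log₁₀[0.0011 + 0.00124] = 4.735, so f = 0.0446.
Darcy-Weisbach: ΔP = f(L/D)(ρV²/2) = 0.0446·(285/0.282)·(1030·0.0236²/2) = 0.0446·1011·0.2868 = 12.93 Pa.
Q = V·A = 0.0236·0.06246 = 0.001474 m³/s.
Pumping power P = QΔP = 0.001474·12.93 = 0.01906 W = 0.0191 W.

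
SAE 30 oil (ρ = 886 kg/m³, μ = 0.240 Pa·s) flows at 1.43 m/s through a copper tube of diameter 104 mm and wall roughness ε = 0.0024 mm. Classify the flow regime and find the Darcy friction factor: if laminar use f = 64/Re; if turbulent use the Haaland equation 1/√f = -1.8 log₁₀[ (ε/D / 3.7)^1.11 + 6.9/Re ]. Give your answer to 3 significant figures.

f ≈ 0.117

Re = ρVD/μ = 886·1.43·0.104/0.24 = 549.
Re < 2300 → laminar, so f = 64/Re = 0.1166 (roughness is irrelevant in laminar flow).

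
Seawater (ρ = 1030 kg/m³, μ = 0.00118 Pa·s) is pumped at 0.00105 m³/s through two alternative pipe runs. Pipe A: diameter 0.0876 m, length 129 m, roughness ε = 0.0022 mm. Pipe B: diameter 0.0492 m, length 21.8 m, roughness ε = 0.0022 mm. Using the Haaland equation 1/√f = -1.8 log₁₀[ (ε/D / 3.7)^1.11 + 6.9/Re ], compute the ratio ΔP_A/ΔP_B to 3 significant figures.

ΔP_A/ΔP_B ≈ 0.382

Pipe A: V = Q/A = 0.00105/0.006027 = 0.1742 m/s; Re = 1.332e+04; ε/D = 2.51e-05; Haaland → f = 0.02862; ΔP_A = f(L/D)(ρV²/2) = 658.7 Pa.
Pipe B: V = Q/A = 0.00105/0.001901 = 0.5523 m/s; Re = 2.372e+04; ε/D = 4.47e-05; Haaland → f = 0.02475; ΔP_B = f(L/D)(ρV²/2) = 1723 Pa.
ΔP_A/ΔP_B = 658.7/1723 = 0.382.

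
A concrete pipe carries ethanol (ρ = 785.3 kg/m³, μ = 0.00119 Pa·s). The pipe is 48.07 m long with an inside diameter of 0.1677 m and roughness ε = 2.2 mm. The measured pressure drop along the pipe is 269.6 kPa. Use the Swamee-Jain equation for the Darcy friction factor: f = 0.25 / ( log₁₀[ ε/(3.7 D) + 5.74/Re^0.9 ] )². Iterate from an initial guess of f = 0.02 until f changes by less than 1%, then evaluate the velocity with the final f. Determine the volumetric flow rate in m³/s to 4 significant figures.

Rearranging Darcy-Weisbach: V = √(2·ΔP·D/(f·L·ρ)). With ε/D = 0.0022/0.1677 = 0.0131, iterate starting from f = 0.02:
  f = 0.02 → V = √(2·2.696e+05·0.1677/(0.02·48.07·785.3)) = 10.94 m/s; Re = ρVD/μ = 1.211e+06; f → 0.04172
  f = 0.04172 → V = 7.577 m/s; Re = 8.386e+05; f → 0.04175
Converged (Δf/f < 1%). With the final f = 0.04175: V = √(2·2.696e+05·0.1677/(0.04175·48.07·785.3)) = 7.575 m/s.
Q = V·A = 7.575·(π/4·0.1677²) = 0.1673 m³/s = 0.1673 m³/s.

Q ≈ 0.1673 m³/s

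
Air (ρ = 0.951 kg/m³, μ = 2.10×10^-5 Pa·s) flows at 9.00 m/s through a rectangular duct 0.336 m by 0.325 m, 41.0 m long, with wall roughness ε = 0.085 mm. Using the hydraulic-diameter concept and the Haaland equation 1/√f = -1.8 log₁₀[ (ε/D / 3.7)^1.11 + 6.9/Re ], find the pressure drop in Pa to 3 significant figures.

ΔP ≈ 86.8 Pa

Hydraulic diameter D_h = 4A/P = 4·(0.336·0.325)/(2·(0.336+0.325)) = 0.4368/1.322 = 0.3304 m.
Re = ρVD_h/μ = 0.951·9·0.3304/2.1e-05 = 1.347e+05.
ε/D_h = 8.5e-05/0.3304 = 0.000257; Haaland gives 1/√f = -1.8 log₁₀[2.43e-05+5.12e-05] = 7.42, so f = 0.01816.
ΔP = f(L/D_h)(ρV²/2) = 0.01816·41/0.3304·38.52 = 86.81 Pa.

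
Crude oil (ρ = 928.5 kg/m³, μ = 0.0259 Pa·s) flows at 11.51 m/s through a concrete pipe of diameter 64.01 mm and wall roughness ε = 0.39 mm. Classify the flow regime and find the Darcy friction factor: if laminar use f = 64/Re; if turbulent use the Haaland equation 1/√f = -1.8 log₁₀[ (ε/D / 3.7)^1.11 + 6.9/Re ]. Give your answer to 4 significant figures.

Re = ρVD/μ = 928.5·11.51·0.06401/0.0259 = 2.641e+04.
Re > 4000 → turbulent. ε/D = 0.00039/0.06401 = 0.00609; Haaland: 1/√f = -1.8 log₁₀[0.000814 + 0.000261] = 5.344, so f = 0.03502.

f ≈ 0.03502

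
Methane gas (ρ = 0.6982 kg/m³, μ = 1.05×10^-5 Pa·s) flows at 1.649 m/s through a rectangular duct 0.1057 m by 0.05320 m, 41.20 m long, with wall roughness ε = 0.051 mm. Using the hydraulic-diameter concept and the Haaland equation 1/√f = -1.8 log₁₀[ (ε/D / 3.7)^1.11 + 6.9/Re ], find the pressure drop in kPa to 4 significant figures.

Hydraulic diameter D_h = 4A/P = 4·(0.1057·0.0532)/(2·(0.1057+0.0532)) = 0.02249/0.3178 = 0.07078 m.
Re = ρVD_h/μ = 0.6982·1.649·0.07078/1.05e-05 = 7761.
ε/D_h = 5.1e-05/0.07078 = 0.000721; Haaland gives 1/√f = -1.8 log₁₀[7.61e-05+0.000889] = 5.428, so f = 0.03394.
ΔP = f(L/D_h)(ρV²/2) = 0.03394·41.2/0.07078·0.9493 = 18.76 Pa.
ΔP = 0.01876 kPa.

ΔP ≈ 0.01876 kPa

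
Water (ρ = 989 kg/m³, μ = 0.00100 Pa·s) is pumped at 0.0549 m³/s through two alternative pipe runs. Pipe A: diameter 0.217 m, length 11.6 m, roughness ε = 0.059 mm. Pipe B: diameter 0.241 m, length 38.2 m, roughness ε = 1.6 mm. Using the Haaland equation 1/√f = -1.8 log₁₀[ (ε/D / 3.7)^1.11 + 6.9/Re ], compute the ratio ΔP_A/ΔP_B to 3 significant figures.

Pipe A: V = Q/A = 0.0549/0.03698 = 1.484 m/s; Re = 3.186e+05; ε/D = 0.000272; Haaland → f = 0.01651; ΔP_A = f(L/D)(ρV²/2) = 961.7 Pa.
Pipe B: V = Q/A = 0.0549/0.04562 = 1.204 m/s; Re = 2.869e+05; ε/D = 0.00664; Haaland → f = 0.03347; ΔP_B = f(L/D)(ρV²/2) = 3800 Pa.
ΔP_A/ΔP_B = 961.7/3800 = 0.253.

ΔP_A/ΔP_B ≈ 0.253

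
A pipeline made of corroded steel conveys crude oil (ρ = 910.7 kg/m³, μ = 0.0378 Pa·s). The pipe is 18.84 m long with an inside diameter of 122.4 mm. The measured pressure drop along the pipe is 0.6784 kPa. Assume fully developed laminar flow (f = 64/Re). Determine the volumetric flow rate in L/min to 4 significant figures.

Q ≈ 314.9 L/min

For laminar flow, f = 64/Re with Re = ρVD/μ, so Darcy-Weisbach reduces to ΔP = 32μLV/D². Solving for V: V = ΔP·D²/(32μL) = 678.4·(0.1224)²/(32·0.0378·18.84) = 0.446 m/s.
Check: Re = ρVD/μ = 910.7·0.446·0.1224/0.0378 = 1315 < 2300, so the laminar assumption holds.
Q = V·A = 0.446·(π/4·0.1224²) = 0.005248 m³/s = 314.9 L/min.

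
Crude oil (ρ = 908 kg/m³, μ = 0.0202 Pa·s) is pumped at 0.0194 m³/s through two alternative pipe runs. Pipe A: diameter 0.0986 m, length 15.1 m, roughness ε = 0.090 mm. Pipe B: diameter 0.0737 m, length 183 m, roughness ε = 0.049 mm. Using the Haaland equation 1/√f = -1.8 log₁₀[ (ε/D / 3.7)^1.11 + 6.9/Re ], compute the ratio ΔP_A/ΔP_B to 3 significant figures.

ΔP_A/ΔP_B ≈ 0.0209

Pipe A: V = Q/A = 0.0194/0.007636 = 2.541 m/s; Re = 1.126e+04; ε/D = 0.000913; Haaland → f = 0.03115; ΔP_A = f(L/D)(ρV²/2) = 1.398e+04 Pa.
Pipe B: V = Q/A = 0.0194/0.004266 = 4.548 m/s; Re = 1.507e+04; ε/D = 0.000665; Haaland → f = 0.02873; ΔP_B = f(L/D)(ρV²/2) = 6.697e+05 Pa.
ΔP_A/ΔP_B = 1.398e+04/6.697e+05 = 0.0209.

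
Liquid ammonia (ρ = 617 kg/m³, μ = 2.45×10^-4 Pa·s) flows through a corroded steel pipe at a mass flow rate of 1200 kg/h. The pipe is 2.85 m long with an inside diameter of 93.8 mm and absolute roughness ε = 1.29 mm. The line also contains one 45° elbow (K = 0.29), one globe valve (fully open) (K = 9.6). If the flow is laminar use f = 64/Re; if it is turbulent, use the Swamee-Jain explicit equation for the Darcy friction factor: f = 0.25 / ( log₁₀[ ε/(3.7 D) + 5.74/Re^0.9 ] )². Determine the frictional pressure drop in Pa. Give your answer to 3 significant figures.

ṁ = 1200 kg/h = 1200/3600 = 0.3333 kg/s.
A = πD²/4 = π(0.0938)²/4 = 0.00691 m²; mean velocity V = ṁ/(ρA) = 0.3333/(617 · 0.00691) = 0.07818 m/s.
Reynolds number Re = ρVD/μ = 617 · 0.07818 · 0.0938 / 0.000245 = 1.847e+04.
Re > 4000 → turbulent. Relative roughness ε/D = 0.00129/0.0938 = 0.0138. Swamee-Jain: f = 0.25/(log₁₀[0.0138/3.7 + 5.74/1.847e+04^0.9])² = 0.25/(log₁₀[0.00372 + 0.00083])² = 0.25/(-2.342)² = 0.04557.
Total minor-loss coefficient ΣK = 1·0.29 + 1·9.6 = 9.89.
ΔP = [f·L/D + ΣK]·(ρV²/2) = [0.04557·2.85/0.0938 + 9.89]·(617·0.07818²/2) = [1.385 + 9.89]·1.886 = 21.26 Pa.

ΔP ≈ 21.3 Pa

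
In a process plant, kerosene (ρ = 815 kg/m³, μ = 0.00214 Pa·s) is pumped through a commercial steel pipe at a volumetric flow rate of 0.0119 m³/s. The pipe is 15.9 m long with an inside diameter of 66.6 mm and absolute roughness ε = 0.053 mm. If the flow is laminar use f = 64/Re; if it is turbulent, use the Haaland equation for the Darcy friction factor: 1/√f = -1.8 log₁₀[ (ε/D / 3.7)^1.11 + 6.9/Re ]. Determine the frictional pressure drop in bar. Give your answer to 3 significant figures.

ΔP ≈ 0.245 bar

Cross-sectional area A = πD²/4 = π(0.0666)²/4 = 0.003484 m²; mean velocity V = Q/A = 0.0119/0.003484 = 3.416 m/s.
Reynolds number Re = ρVD/μ = 815 · 3.416 · 0.0666 / 0.00214 = 8.664e+04.
Re > 4000 → turbulent. Relative roughness ε/D = 5.3e-05/0.0666 = 0.000796. Haaland: 1/√f = -1.8 log₁₀[(0.000796/3.7)^1.11 + 6.9/8.664e+04] = -1.8 log₁₀[8.5e-05 + 7.96e-05] = 6.81, so f = 0.02156.
Darcy-Weisbach: ΔP = f(L/D)(ρV²/2) = 0.02156·(15.9/0.0666)·(815·3.416²/2) = 0.02156·238.7·4755 = 2.447e+04 Pa.
ΔP = 2.447e+04 Pa = 0.245 bar.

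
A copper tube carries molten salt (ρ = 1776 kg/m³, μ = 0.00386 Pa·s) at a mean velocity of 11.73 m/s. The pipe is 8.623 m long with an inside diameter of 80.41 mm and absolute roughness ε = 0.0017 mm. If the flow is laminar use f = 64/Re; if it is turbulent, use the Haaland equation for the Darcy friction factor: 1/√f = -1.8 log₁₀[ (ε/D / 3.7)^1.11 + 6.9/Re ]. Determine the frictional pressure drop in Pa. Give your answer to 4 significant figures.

ΔP ≈ 178600 Pa

Reynolds number Re = ρVD/μ = 1776 · 11.73 · 0.08041 / 0.00386 = 4.34e+05.
Re > 4000 → turbulent. Relative roughness ε/D = 1.7e-06/0.08041 = 2.11e-05. Haaland: 1/√f = -1.8 log₁₀[(2.11e-05/3.7)^1.11 + 6.9/4.34e+05] = -1.8 log₁₀[1.51e-06 + 1.59e-05] = 8.566, so f = 0.01363.
Darcy-Weisbach: ΔP = f(L/D)(ρV²/2) = 0.01363·(8.623/0.08041)·(1776·11.73²/2) = 0.01363·107.2·1.222e+05 = 1.786e+05 Pa.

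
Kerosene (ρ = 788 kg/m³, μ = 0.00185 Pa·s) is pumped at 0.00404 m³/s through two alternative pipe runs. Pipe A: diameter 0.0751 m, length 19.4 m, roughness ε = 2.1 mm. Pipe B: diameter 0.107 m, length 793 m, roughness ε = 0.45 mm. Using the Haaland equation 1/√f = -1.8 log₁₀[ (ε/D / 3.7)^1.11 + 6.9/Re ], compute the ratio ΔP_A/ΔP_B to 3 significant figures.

Pipe A: V = Q/A = 0.00404/0.00443 = 0.912 m/s; Re = 2.917e+04; ε/D = 0.028; Haaland → f = 0.05674; ΔP_A = f(L/D)(ρV²/2) = 4803 Pa.
Pipe B: V = Q/A = 0.00404/0.008992 = 0.4493 m/s; Re = 2.048e+04; ε/D = 0.00421; Haaland → f = 0.03302; ΔP_B = f(L/D)(ρV²/2) = 1.946e+04 Pa.
ΔP_A/ΔP_B = 4803/1.946e+04 = 0.247.

ΔP_A/ΔP_B ≈ 0.247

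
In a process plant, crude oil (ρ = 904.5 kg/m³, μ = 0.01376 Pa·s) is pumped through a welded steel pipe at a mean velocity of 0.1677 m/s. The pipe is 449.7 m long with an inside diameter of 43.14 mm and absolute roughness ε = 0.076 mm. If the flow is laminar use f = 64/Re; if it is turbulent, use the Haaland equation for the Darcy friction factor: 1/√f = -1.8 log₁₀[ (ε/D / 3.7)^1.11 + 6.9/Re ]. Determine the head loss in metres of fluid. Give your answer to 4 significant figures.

h_f ≈ 2.011 m

Reynolds number Re = ρVD/μ = 904.5 · 0.1677 · 0.04314 / 0.0138 = 475.6.
Re < 2300 → laminar flow, so f = 64/Re = 64/475.6 = 0.1346 (the turbulent correlation is not needed).
Darcy-Weisbach: ΔP = f(L/D)(ρV²/2) = 0.1346·(449.7/0.04314)·(904.5·0.1677²/2) = 0.1346·1.042e+04·12.72 = 1.784e+04 Pa.
Head loss h_f = ΔP/(ρg) = 1.784e+04/(904.5·9.81) = 2.011 m.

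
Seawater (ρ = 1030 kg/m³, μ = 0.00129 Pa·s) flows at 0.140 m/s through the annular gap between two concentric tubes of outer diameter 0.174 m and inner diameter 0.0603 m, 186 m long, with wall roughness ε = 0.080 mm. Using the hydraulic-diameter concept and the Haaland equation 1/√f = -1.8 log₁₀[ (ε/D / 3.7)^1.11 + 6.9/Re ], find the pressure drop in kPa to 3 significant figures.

Hydraulic diameter D_h = 4A/P = D_o - D_i = 0.174 - 0.0603 = 0.1137 m.
Re = ρVD_h/μ = 1030·0.14·0.1137/0.00129 = 1.271e+04.
ε/D_h = 8e-05/0.1137 = 0.000704; Haaland gives 1/√f = -1.8 log₁₀[7.41e-05+0.000543] = 5.777, so f = 0.02996.
ΔP = f(L/D_h)(ρV²/2) = 0.02996·186/0.1137·10.09 = 494.7 Pa.
ΔP = 0.495 kPa.

ΔP ≈ 0.495 kPa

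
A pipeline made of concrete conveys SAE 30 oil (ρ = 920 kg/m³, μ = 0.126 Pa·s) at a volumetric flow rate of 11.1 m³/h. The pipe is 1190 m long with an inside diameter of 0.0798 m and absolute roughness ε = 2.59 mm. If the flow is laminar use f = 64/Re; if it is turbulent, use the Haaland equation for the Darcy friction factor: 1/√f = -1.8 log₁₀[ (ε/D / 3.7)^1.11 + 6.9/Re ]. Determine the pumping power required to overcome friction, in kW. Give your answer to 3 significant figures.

P ≈ 1.43 kW

Q = 11.1 m³/h = 11.1/3600 = 0.003083 m³/s.
Cross-sectional area A = πD²/4 = π(0.0798)²/4 = 0.005001 m²; mean velocity V = Q/A = 0.003083/0.005001 = 0.6165 m/s.
Reynolds number Re = ρVD/μ = 920 · 0.6165 · 0.0798 / 0.126 = 359.2.
Re < 2300 → laminar flow, so f = 64/Re = 64/359.2 = 0.1782 (the turbulent correlation is not needed).
Darcy-Weisbach: ΔP = f(L/D)(ρV²/2) = 0.1782·(1190/0.0798)·(920·0.6165²/2) = 0.1782·1.491e+04·174.8 = 4.645e+05 Pa.
Pumping power P = QΔP = 0.003083·4.645e+05 = 1432 W = 1.43 kW.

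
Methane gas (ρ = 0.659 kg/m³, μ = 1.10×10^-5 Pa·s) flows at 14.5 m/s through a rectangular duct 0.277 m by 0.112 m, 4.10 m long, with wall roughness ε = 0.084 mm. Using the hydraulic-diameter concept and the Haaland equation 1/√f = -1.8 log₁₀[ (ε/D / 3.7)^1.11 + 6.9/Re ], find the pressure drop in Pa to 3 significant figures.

ΔP ≈ 34.6 Pa

Hydraulic diameter D_h = 4A/P = 4·(0.277·0.112)/(2·(0.277+0.112)) = 0.1241/0.778 = 0.1595 m.
Re = ρVD_h/μ = 0.659·14.5·0.1595/1.1e-05 = 1.386e+05.
ε/D_h = 8.4e-05/0.1595 = 0.000527; Haaland gives 1/√f = -1.8 log₁₀[5.37e-05+4.98e-05] = 7.173, so f = 0.01944.
ΔP = f(L/D_h)(ρV²/2) = 0.01944·4.1/0.1595·69.28 = 34.61 Pa.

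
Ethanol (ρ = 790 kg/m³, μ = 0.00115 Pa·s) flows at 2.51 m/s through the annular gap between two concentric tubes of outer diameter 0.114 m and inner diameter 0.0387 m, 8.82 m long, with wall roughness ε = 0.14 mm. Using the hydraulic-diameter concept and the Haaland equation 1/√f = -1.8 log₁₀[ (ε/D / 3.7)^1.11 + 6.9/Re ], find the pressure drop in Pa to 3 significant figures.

Hydraulic diameter D_h = 4A/P = D_o - D_i = 0.114 - 0.0387 = 0.0753 m.
Re = ρVD_h/μ = 790·2.51·0.0753/0.00115 = 1.298e+05.
ε/D_h = 0.00014/0.0753 = 0.00186; Haaland gives 1/√f = -1.8 log₁₀[0.000218+5.31e-05] = 6.421, so f = 0.02426.
ΔP = f(L/D_h)(ρV²/2) = 0.02426·8.82/0.0753·2489 = 7071 Pa.

ΔP ≈ 7070 Pa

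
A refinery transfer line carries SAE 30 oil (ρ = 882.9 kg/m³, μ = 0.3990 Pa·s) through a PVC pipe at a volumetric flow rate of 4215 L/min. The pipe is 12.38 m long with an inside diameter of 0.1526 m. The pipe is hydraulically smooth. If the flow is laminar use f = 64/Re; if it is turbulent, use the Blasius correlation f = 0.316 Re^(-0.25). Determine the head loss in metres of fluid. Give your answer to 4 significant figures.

h_f ≈ 3.010 m

Q = 4215 L/min = 4215/60000 = 0.07025 m³/s.
Cross-sectional area A = πD²/4 = π(0.1526)²/4 = 0.01829 m²; mean velocity V = Q/A = 0.07025/0.01829 = 3.841 m/s.
Reynolds number Re = ρVD/μ = 882.9 · 3.841 · 0.1526 / 0.399 = 1297.
Re < 2300 → laminar flow, so f = 64/Re = 64/1297 = 0.04934 (the turbulent correlation is not needed).
Darcy-Weisbach: ΔP = f(L/D)(ρV²/2) = 0.04934·(12.38/0.1526)·(882.9·3.841²/2) = 0.04934·81.13·6513 = 2.607e+04 Pa.
Head loss h_f = ΔP/(ρg) = 2.607e+04/(882.9·9.81) = 3.010 m.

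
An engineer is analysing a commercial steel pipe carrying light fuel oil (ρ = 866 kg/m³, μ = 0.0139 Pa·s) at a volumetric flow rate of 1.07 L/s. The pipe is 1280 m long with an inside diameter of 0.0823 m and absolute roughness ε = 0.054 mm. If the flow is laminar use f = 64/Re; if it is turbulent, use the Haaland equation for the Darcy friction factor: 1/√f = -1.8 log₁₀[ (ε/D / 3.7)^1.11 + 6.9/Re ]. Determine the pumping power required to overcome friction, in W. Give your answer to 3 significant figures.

Q = 1.07 L/s = 1.07/1000 = 0.00107 m³/s.
Cross-sectional area A = πD²/4 = π(0.0823)²/4 = 0.00532 m²; mean velocity V = Q/A = 0.00107/0.00532 = 0.2011 m/s.
Reynolds number Re = ρVD/μ = 866 · 0.2011 · 0.0823 / 0.0139 = 1031.
Re < 2300 → laminar flow, so f = 64/Re = 64/1031 = 0.06206 (the turbulent correlation is not needed).
Darcy-Weisbach: ΔP = f(L/D)(ρV²/2) = 0.06206·(1280/0.0823)·(866·0.2011²/2) = 0.06206·1.555e+04·17.52 = 1.691e+04 Pa.
Pumping power P = QΔP = 0.00107·1.691e+04 = 18.09 W = 18.1 W.

P ≈ 18.1 W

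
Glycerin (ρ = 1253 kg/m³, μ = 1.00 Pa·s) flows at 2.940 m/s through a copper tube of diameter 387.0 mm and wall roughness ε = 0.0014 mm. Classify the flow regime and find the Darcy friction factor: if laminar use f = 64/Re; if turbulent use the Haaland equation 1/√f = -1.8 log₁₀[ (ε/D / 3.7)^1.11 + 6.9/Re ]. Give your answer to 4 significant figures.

Re = ρVD/μ = 1253·2.94·0.387/1 = 1426.
Re < 2300 → laminar, so f = 64/Re = 0.04489 (roughness is irrelevant in laminar flow).

f ≈ 0.04489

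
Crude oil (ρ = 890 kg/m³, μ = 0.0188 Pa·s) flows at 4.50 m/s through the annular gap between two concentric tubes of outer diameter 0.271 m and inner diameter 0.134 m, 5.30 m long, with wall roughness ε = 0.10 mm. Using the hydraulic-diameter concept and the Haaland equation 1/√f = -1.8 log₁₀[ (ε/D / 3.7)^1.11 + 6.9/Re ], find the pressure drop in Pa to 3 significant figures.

Hydraulic diameter D_h = 4A/P = D_o - D_i = 0.271 - 0.134 = 0.137 m.
Re = ρVD_h/μ = 890·4.5·0.137/0.0188 = 2.919e+04.
ε/D_h = 0.0001/0.137 = 0.00073; Haaland gives 1/√f = -1.8 log₁₀[7.72e-05+0.000236] = 6.307, so f = 0.02514.
ΔP = f(L/D_h)(ρV²/2) = 0.02514·5.3/0.137·9011 = 8765 Pa.

ΔP ≈ 8770 Pa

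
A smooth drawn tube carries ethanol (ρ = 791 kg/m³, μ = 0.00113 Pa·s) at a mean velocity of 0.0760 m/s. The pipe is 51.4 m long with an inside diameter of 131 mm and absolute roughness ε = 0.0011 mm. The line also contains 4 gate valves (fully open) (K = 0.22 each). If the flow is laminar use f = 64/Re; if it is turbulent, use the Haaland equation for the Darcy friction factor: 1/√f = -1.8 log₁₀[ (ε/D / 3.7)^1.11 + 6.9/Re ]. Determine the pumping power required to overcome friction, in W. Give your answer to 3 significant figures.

Reynolds number Re = ρVD/μ = 791 · 0.076 · 0.131 / 0.00113 = 6969.
Re > 4000 → turbulent. Relative roughness ε/D = 1.1e-06/0.131 = 8.4e-06. Haaland: 1/√f = -1.8 log₁₀[(8.4e-06/3.7)^1.11 + 6.9/6969] = -1.8 log₁₀[5.43e-07 + 0.00099] = 5.407, so f = 0.0342.
Total minor-loss coefficient ΣK = 4·0.22 = 0.88.
ΔP = [f·L/D + ΣK]·(ρV²/2) = [0.0342·51.4/0.131 + 0.88]·(791·0.076²/2) = [13.42 + 0.88]·2.284 = 32.66 Pa.
Q = V·A = 0.076·0.01348 = 0.001024 m³/s.
Pumping power P = QΔP = 0.001024·32.66 = 0.03346 W = 0.0335 W.

P ≈ 0.0335 W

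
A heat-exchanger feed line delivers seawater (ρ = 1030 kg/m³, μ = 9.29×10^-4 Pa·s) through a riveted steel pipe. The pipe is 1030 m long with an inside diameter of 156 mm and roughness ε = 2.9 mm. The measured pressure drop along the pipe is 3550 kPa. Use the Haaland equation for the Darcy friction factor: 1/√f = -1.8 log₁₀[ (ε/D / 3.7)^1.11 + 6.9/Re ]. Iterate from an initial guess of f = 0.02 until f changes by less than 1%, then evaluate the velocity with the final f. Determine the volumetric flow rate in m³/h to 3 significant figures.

Q ≈ 323 m³/h

Rearranging Darcy-Weisbach: V = √(2·ΔP·D/(f·L·ρ)). With ε/D = 0.0029/0.156 = 0.0186, iterate starting from f = 0.02:
  f = 0.02 → V = √(2·3.55e+06·0.156/(0.02·1030·1030)) = 7.225 m/s; Re = ρVD/μ = 1.25e+06; f → 0.04743
  f = 0.04743 → V = 4.692 m/s; Re = 8.115e+05; f → 0.04745
Converged (Δf/f < 1%). With the final f = 0.04745: V = √(2·3.55e+06·0.156/(0.04745·1030·1030)) = 4.691 m/s.
Q = V·A = 4.691·(π/4·0.156²) = 0.08966 m³/s = 323 m³/h.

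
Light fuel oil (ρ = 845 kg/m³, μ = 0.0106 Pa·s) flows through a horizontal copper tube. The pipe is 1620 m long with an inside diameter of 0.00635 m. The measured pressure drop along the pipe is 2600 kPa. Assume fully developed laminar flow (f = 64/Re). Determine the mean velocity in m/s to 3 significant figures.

V ≈ 0.191 m/s

For laminar flow, f = 64/Re with Re = ρVD/μ, so Darcy-Weisbach reduces to ΔP = 32μLV/D². Solving for V: V = ΔP·D²/(32μL) = 2.6e+06·(0.00635)²/(32·0.0106·1620) = 0.1908 m/s.
Check: Re = ρVD/μ = 845·0.1908·0.00635/0.0106 = 96.58 < 2300, so the laminar assumption holds.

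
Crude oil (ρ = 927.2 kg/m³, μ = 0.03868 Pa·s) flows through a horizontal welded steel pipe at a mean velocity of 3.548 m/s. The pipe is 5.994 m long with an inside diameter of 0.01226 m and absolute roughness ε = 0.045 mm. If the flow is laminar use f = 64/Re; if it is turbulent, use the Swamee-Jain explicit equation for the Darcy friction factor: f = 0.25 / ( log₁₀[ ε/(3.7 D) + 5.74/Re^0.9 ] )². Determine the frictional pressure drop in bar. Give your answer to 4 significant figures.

ΔP ≈ 1.751 bar

Reynolds number Re = ρVD/μ = 927.2 · 3.548 · 0.01226 / 0.0387 = 1043.
Re < 2300 → laminar flow, so f = 64/Re = 64/1043 = 0.06138 (the turbulent correlation is not needed).
Darcy-Weisbach: ΔP = f(L/D)(ρV²/2) = 0.06138·(5.994/0.01226)·(927.2·3.548²/2) = 0.06138·488.9·5836 = 1.751e+05 Pa.
ΔP = 1.751e+05 Pa = 1.751 bar.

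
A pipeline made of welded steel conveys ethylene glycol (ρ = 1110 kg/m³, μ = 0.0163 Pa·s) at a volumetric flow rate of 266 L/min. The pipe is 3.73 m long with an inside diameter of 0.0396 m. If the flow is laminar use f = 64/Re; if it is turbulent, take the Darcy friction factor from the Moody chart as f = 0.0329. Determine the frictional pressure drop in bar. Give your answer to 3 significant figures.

Q = 266 L/min = 266/60000 = 0.004433 m³/s.
Cross-sectional area A = πD²/4 = π(0.0396)²/4 = 0.001232 m²; mean velocity V = Q/A = 0.004433/0.001232 = 3.6 m/s.
Reynolds number Re = ρVD/μ = 1110 · 3.6 · 0.0396 / 0.0163 = 9707.
Re > 4000 → turbulent; use the Moody-chart value f = 0.0329.
Darcy-Weisbach: ΔP = f(L/D)(ρV²/2) = 0.0329·(3.73/0.0396)·(1110·3.6²/2) = 0.0329·94.19·7191 = 2.228e+04 Pa.
ΔP = 2.228e+04 Pa = 0.223 bar.

ΔP ≈ 0.223 bar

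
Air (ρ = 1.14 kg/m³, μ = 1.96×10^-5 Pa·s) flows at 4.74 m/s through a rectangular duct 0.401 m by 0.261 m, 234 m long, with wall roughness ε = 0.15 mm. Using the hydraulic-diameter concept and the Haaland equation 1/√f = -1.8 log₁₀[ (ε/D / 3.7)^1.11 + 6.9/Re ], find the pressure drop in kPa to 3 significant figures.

Hydraulic diameter D_h = 4A/P = 4·(0.401·0.261)/(2·(0.401+0.261)) = 0.4186/1.324 = 0.3162 m.
Re = ρVD_h/μ = 1.14·4.74·0.3162/1.96e-05 = 8.717e+04.
ε/D_h = 0.00015/0.3162 = 0.000474; Haaland gives 1/√f = -1.8 log₁₀[4.78e-05+7.92e-05] = 7.013, so f = 0.02033.
ΔP = f(L/D_h)(ρV²/2) = 0.02033·234/0.3162·12.81 = 192.7 Pa.
ΔP = 0.193 kPa.

ΔP ≈ 0.193 kPa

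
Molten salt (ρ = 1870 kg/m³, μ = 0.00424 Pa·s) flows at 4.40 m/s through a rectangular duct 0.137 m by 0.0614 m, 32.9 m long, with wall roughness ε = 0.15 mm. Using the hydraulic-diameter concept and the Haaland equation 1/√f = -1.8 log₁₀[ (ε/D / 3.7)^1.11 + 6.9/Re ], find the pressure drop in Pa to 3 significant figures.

ΔP ≈ 167000 Pa

Hydraulic diameter D_h = 4A/P = 4·(0.137·0.0614)/(2·(0.137+0.0614)) = 0.03365/0.3968 = 0.0848 m.
Re = ρVD_h/μ = 1870·4.4·0.0848/0.00424 = 1.646e+05.
ε/D_h = 0.00015/0.0848 = 0.00177; Haaland gives 1/√f = -1.8 log₁₀[0.000206+4.19e-05] = 6.49, so f = 0.02374.
ΔP = f(L/D_h)(ρV²/2) = 0.02374·32.9/0.0848·1.81e+04 = 1.668e+05 Pa.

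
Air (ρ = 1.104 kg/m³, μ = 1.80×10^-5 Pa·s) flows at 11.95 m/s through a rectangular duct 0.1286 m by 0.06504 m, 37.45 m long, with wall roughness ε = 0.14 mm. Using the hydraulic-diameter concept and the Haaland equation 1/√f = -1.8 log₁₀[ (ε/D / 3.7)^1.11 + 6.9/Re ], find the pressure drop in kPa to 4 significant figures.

Hydraulic diameter D_h = 4A/P = 4·(0.1286·0.06504)/(2·(0.1286+0.06504)) = 0.03346/0.3873 = 0.08639 m.
Re = ρVD_h/μ = 1.104·11.95·0.08639/1.8e-05 = 6.332e+04.
ε/D_h = 0.00014/0.08639 = 0.00162; Haaland gives 1/√f = -1.8 log₁₀[0.000187+0.000109] = 6.352, so f = 0.02479.
ΔP = f(L/D_h)(ρV²/2) = 0.02479·37.45/0.08639·78.83 = 847.1 Pa.
ΔP = 0.8471 kPa.

ΔP ≈ 0.8471 kPa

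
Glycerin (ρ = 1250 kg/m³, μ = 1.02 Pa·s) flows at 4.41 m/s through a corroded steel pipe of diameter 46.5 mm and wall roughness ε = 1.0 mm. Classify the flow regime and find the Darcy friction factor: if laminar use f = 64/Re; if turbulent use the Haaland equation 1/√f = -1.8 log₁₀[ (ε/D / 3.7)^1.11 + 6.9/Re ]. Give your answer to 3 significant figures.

Re = ρVD/μ = 1250·4.41·0.0465/1.02 = 251.3.
Re < 2300 → laminar, so f = 64/Re = 0.2547 (roughness is irrelevant in laminar flow).

f ≈ 0.255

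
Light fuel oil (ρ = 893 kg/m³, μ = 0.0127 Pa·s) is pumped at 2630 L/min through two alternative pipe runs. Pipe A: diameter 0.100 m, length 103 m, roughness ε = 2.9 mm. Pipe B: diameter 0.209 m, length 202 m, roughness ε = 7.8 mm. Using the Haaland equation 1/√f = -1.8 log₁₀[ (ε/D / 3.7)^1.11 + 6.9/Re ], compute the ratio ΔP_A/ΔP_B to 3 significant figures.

Pipe A: V = Q/A = 0.04383/0.007854 = 5.581 m/s; Re = 3.924e+04; ε/D = 0.029; Haaland → f = 0.05729; ΔP_A = f(L/D)(ρV²/2) = 8.206e+05 Pa.
Pipe B: V = Q/A = 0.04383/0.03431 = 1.278 m/s; Re = 1.878e+04; ε/D = 0.0373; Haaland → f = 0.06433; ΔP_B = f(L/D)(ρV²/2) = 4.532e+04 Pa.
ΔP_A/ΔP_B = 8.206e+05/4.532e+04 = 18.1.

ΔP_A/ΔP_B ≈ 18.1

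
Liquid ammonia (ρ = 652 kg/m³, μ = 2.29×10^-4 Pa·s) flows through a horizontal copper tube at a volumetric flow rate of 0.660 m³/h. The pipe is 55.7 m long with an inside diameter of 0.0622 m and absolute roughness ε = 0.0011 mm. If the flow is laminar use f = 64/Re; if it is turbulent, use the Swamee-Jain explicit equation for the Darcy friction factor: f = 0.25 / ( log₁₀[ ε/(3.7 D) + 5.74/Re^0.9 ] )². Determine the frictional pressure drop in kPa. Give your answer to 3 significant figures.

Q = 0.660 m³/h = 0.660/3600 = 0.0001833 m³/s.
Cross-sectional area A = πD²/4 = π(0.0622)²/4 = 0.003039 m²; mean velocity V = Q/A = 0.0001833/0.003039 = 0.06034 m/s.
Reynolds number Re = ρVD/μ = 652 · 0.06034 · 0.0622 / 0.000229 = 1.068e+04.
Re > 4000 → turbulent. Relative roughness ε/D = 1.1e-06/0.0622 = 1.77e-05. Swamee-Jain: f = 0.25/(log₁₀[1.77e-05/3.7 + 5.74/1.068e+04^0.9])² = 0.25/(log₁₀[4.78e-06 + 0.00136])² = 0.25/(-2.865)² = 0.03045.
Darcy-Weisbach: ΔP = f(L/D)(ρV²/2) = 0.03045·(55.7/0.0622)·(652·0.06034²/2) = 0.03045·895.5·1.187 = 32.36 Pa.
ΔP = 32.36 Pa = 0.0324 kPa.

ΔP ≈ 0.0324 kPa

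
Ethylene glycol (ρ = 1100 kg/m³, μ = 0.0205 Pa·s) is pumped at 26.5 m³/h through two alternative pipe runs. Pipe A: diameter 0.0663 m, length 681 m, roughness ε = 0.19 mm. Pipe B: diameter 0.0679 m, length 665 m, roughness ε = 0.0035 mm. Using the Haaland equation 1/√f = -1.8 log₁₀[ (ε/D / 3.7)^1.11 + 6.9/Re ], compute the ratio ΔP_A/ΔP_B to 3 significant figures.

Pipe A: V = Q/A = 0.007361/0.003452 = 2.132 m/s; Re = 7585; ε/D = 0.00287; Haaland → f = 0.03673; ΔP_A = f(L/D)(ρV²/2) = 9.432e+05 Pa.
Pipe B: V = Q/A = 0.007361/0.003621 = 2.033 m/s; Re = 7407; ε/D = 5.15e-05; Haaland → f = 0.03364; ΔP_B = f(L/D)(ρV²/2) = 7.489e+05 Pa.
ΔP_A/ΔP_B = 9.432e+05/7.489e+05 = 1.26.

ΔP_A/ΔP_B ≈ 1.26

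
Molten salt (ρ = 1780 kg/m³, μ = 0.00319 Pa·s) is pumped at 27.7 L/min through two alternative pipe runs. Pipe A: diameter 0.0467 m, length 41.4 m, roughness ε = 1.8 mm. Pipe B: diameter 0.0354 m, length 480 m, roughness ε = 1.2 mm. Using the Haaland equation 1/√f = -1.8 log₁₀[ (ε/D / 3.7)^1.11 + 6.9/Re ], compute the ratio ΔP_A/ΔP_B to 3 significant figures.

Pipe A: V = Q/A = 0.0004617/0.001713 = 0.2695 m/s; Re = 7023; ε/D = 0.0385; Haaland → f = 0.06756; ΔP_A = f(L/D)(ρV²/2) = 3872 Pa.
Pipe B: V = Q/A = 0.0004617/0.0009842 = 0.4691 m/s; Re = 9265; ε/D = 0.0339; Haaland → f = 0.06338; ΔP_B = f(L/D)(ρV²/2) = 1.683e+05 Pa.
ΔP_A/ΔP_B = 3872/1.683e+05 = 0.0230.

ΔP_A/ΔP_B ≈ 0.0230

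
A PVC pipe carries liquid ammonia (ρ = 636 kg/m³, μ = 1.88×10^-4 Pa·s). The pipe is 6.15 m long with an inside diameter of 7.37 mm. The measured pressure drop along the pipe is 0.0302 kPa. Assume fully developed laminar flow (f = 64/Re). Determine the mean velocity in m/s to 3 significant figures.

V ≈ 0.0443 m/s

For laminar flow, f = 64/Re with Re = ρVD/μ, so Darcy-Weisbach reduces to ΔP = 32μLV/D². Solving for V: V = ΔP·D²/(32μL) = 30.2·(0.00737)²/(32·0.000188·6.15) = 0.04434 m/s.
Check: Re = ρVD/μ = 636·0.04434·0.00737/0.000188 = 1105 < 2300, so the laminar assumption holds.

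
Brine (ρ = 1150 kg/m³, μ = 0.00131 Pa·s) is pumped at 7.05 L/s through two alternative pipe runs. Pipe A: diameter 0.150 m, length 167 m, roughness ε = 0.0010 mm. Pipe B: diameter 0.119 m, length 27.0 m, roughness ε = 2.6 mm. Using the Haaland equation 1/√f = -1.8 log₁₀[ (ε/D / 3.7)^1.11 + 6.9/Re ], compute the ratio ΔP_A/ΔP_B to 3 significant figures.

ΔP_A/ΔP_B ≈ 0.782

Pipe A: V = Q/A = 0.00705/0.01767 = 0.3989 m/s; Re = 5.253e+04; ε/D = 6.67e-06; Haaland → f = 0.0205; ΔP_A = f(L/D)(ρV²/2) = 2089 Pa.
Pipe B: V = Q/A = 0.00705/0.01112 = 0.6339 m/s; Re = 6.622e+04; ε/D = 0.0218; Haaland → f = 0.05097; ΔP_B = f(L/D)(ρV²/2) = 2672 Pa.
ΔP_A/ΔP_B = 2089/2672 = 0.782.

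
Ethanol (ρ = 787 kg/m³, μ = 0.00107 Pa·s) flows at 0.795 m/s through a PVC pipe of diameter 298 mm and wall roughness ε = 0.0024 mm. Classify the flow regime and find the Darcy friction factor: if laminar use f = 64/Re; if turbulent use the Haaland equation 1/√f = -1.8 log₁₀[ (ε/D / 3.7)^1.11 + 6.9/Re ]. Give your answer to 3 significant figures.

f ≈ 0.0160

Re = ρVD/μ = 787·0.795·0.298/0.00107 = 1.743e+05.
Re > 4000 → turbulent. ε/D = 2.4e-06/0.298 = 8.05e-06; Haaland: 1/√f = -1.8 log₁₀[5.19e-07 + 3.96e-05] = 7.914, so f = 0.01597.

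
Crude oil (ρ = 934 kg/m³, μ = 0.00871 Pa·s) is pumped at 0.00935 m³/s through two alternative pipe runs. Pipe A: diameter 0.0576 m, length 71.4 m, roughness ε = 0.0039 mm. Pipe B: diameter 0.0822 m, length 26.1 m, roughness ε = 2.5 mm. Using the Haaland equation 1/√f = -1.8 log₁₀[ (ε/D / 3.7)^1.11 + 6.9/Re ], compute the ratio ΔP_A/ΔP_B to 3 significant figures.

ΔP_A/ΔP_B ≈ 6.85

Pipe A: V = Q/A = 0.00935/0.002606 = 3.588 m/s; Re = 2.216e+04; ε/D = 6.77e-05; Haaland → f = 0.02521; ΔP_A = f(L/D)(ρV²/2) = 1.879e+05 Pa.
Pipe B: V = Q/A = 0.00935/0.005307 = 1.762 m/s; Re = 1.553e+04; ε/D = 0.0304; Haaland → f = 0.05956; ΔP_B = f(L/D)(ρV²/2) = 2.742e+04 Pa.
ΔP_A/ΔP_B = 1.879e+05/2.742e+04 = 6.85.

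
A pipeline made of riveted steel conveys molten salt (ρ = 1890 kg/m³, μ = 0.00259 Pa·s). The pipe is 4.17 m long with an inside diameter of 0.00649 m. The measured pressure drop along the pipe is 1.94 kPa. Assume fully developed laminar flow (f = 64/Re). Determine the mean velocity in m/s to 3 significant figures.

For laminar flow, f = 64/Re with Re = ρVD/μ, so Darcy-Weisbach reduces to ΔP = 32μLV/D². Solving for V: V = ΔP·D²/(32μL) = 1940·(0.00649)²/(32·0.00259·4.17) = 0.2364 m/s.
Check: Re = ρVD/μ = 1890·0.2364·0.00649/0.00259 = 1120 < 2300, so the laminar assumption holds.

V ≈ 0.236 m/s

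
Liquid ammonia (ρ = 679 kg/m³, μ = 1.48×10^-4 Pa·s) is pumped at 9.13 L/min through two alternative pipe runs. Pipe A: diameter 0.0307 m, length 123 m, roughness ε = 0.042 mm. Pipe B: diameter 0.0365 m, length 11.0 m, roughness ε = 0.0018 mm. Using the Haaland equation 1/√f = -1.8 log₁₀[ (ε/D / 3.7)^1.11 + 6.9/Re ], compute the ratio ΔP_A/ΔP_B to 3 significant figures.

Pipe A: V = Q/A = 0.0001522/0.0007402 = 0.2056 m/s; Re = 2.895e+04; ε/D = 0.00137; Haaland → f = 0.02662; ΔP_A = f(L/D)(ρV²/2) = 1530 Pa.
Pipe B: V = Q/A = 0.0001522/0.001046 = 0.1454 m/s; Re = 2.435e+04; ε/D = 4.93e-05; Haaland → f = 0.0246; ΔP_B = f(L/D)(ρV²/2) = 53.24 Pa.
ΔP_A/ΔP_B = 1530/53.24 = 28.7.

ΔP_A/ΔP_B ≈ 28.7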